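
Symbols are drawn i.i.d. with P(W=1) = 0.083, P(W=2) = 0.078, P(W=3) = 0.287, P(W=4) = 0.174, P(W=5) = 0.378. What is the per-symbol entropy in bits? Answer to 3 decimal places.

2.071 bits

H(W) = −Σ p·log₂ p.
  −(0.083)·log₂(0.083) = 0.2980
  −(0.078)·log₂(0.078) = 0.2871
  −(0.287)·log₂(0.287) = 0.5169
  −(0.174)·log₂(0.174) = 0.4390
  −(0.378)·log₂(0.378) = 0.5305
Sum: 0.2980 + 0.2871 + 0.5169 + 0.4390 + 0.5305 = 2.071 bits.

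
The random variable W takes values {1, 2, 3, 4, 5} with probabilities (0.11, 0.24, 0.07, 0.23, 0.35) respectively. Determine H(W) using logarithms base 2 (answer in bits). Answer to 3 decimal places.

2.131 bits

H(W) = −Σ p·log₂ p.
  −(0.11)·log₂(0.11) = 0.3503
  −(0.24)·log₂(0.24) = 0.4941
  −(0.07)·log₂(0.07) = 0.2686
  −(0.23)·log₂(0.23) = 0.4877
  −(0.35)·log₂(0.35) = 0.5301
Sum: 0.3503 + 0.4941 + 0.2686 + 0.4877 + 0.5301 = 2.131 bits.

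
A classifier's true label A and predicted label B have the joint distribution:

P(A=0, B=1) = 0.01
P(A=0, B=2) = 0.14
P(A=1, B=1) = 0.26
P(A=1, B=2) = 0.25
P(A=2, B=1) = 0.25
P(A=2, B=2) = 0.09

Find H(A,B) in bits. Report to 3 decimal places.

2.281 bits

H(A,B) = −Σ p(x,y)·log₂ p(x,y) over all 6 cells.
  cell (0,1): −0.01·log₂0.01 = 0.0664
  cell (0,2): −0.14·log₂0.14 = 0.3971
  cell (1,1): −0.26·log₂0.26 = 0.5053
  cell (1,2): −0.25·log₂0.25 = 0.5000
  cell (2,1): −0.25·log₂0.25 = 0.5000
  cell (2,2): −0.09·log₂0.09 = 0.3127
Sum = 2.281 bits.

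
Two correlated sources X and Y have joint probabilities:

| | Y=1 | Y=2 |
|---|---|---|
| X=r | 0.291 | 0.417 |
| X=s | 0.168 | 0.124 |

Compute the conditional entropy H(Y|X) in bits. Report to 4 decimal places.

0.9789 bits

Chain rule: H(Y|X) = H(X,Y) − H(X).
Marginals: p(X) = (0.7080, 0.2920), p(Y) = (0.4590, 0.5410).
H(X,Y) = 1.8502 bits; H(X) = 0.8713 bits.
H(Y|X) = 1.8502 − 0.8713 = 0.9789 bits.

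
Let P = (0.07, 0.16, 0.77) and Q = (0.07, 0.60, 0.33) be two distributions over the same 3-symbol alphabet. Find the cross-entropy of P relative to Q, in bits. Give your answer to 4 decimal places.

H(P,Q) = −Σ p·log₂ q.
  −0.07·log₂(0.07) = 0.26856
  −0.16·log₂(0.60) = 0.11791
  −0.77·log₂(0.33) = 1.23159
H(P,Q) = 1.6181 bits.

1.6181 bits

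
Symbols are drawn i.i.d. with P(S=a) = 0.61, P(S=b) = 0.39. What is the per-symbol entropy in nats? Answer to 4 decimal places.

H(S) = −Σ p·ln p.
  −(0.61)·ln(0.61) = 0.30152
  −(0.39)·ln(0.39) = 0.36723
Sum: 0.30152 + 0.36723 = 0.6687 nats.

0.6687 nats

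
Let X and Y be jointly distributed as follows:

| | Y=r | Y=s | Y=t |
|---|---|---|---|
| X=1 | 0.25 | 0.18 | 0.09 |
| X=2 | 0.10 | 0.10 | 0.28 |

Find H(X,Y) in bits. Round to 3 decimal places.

H(X,Y) = −Σ p(x,y)·log₂ p(x,y) over all 6 cells.
  cell (1,r): −0.25·log₂0.25 = 0.5000
  cell (1,s): −0.18·log₂0.18 = 0.4453
  cell (1,t): −0.09·log₂0.09 = 0.3127
  cell (2,r): −0.10·log₂0.10 = 0.3322
  cell (2,s): −0.10·log₂0.10 = 0.3322
  cell (2,t): −0.28·log₂0.28 = 0.5142
Sum = 2.437 bits.

2.437 bits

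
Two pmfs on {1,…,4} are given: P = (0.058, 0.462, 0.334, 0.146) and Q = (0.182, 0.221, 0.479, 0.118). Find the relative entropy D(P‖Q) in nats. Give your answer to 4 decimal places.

D(P‖Q) = Σ p·ln(p/q).
  0.058·ln(0.058/0.182) = -0.06633
  0.462·ln(0.462/0.221) = 0.34068
  0.334·ln(0.334/0.479) = -0.12043
  0.146·ln(0.146/0.118) = 0.03109
D(P‖Q) = 0.1850 nats.

0.1850 nats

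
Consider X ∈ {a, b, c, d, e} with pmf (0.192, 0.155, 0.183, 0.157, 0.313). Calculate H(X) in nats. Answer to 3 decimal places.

H(X) = −Σ p·ln p.
  −(0.192)·ln(0.192) = 0.3168
  −(0.155)·ln(0.155) = 0.2890
  −(0.183)·ln(0.183) = 0.3108
  −(0.157)·ln(0.157) = 0.2907
  −(0.313)·ln(0.313) = 0.3636
Sum: 0.3168 + 0.2890 + 0.3108 + 0.2907 + 0.3636 = 1.571 nats.

1.571 nats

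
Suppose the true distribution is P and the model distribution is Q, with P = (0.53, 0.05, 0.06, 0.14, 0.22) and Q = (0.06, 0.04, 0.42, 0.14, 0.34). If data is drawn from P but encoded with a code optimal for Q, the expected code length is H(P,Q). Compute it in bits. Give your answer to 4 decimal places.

H(P,Q) = −Σ p·log₂ q.
  −0.53·log₂(0.06) = 2.15121
  −0.05·log₂(0.04) = 0.23219
  −0.06·log₂(0.42) = 0.07509
  −0.14·log₂(0.14) = 0.39711
  −0.22·log₂(0.34) = 0.34241
H(P,Q) = 3.1980 bits.

3.1980 bits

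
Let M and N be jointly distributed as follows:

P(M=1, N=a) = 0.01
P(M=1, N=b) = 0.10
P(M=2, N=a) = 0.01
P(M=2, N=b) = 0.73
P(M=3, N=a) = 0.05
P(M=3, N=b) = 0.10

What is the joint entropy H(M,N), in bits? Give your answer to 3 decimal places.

1.345 bits

H(M,N) = −Σ p(x,y)·log₂ p(x,y) over all 6 cells.
  cell (1,a): −0.01·log₂0.01 = 0.0664
  cell (1,b): −0.10·log₂0.10 = 0.3322
  cell (2,a): −0.01·log₂0.01 = 0.0664
  cell (2,b): −0.73·log₂0.73 = 0.3314
  cell (3,a): −0.05·log₂0.05 = 0.2161
  cell (3,b): −0.10·log₂0.10 = 0.3322
Sum = 1.345 bits.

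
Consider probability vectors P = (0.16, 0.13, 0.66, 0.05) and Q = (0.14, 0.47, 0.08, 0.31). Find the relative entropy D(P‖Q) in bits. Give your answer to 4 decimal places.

1.6675 bits

D(P‖Q) = Σ p·log₂(p/q).
  0.16·log₂(0.16/0.14) = 0.03082
  0.13·log₂(0.13/0.47) = -0.24104
  0.66·log₂(0.66/0.08) = 2.00930
  0.05·log₂(0.05/0.31) = -0.13161
D(P‖Q) = 1.6675 bits.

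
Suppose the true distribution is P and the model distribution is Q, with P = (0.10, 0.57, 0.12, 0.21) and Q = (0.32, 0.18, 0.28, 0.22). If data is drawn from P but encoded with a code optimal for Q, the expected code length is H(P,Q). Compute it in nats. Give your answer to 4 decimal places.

1.5621 nats

H(P,Q) = −Σ p·ln q.
  −0.10·ln(0.32) = 0.11394
  −0.57·ln(0.18) = 0.97744
  −0.12·ln(0.28) = 0.15276
  −0.21·ln(0.22) = 0.31797
H(P,Q) = 1.5621 nats.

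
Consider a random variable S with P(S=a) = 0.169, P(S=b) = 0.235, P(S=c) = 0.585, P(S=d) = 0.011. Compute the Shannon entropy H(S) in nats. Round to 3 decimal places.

1.004 nats

H(S) = −Σ p·ln p.
  −(0.169)·ln(0.169) = 0.3005
  −(0.235)·ln(0.235) = 0.3403
  −(0.585)·ln(0.585) = 0.3136
  −(0.011)·ln(0.011) = 0.0496
Sum: 0.3005 + 0.3403 + 0.3136 + 0.0496 = 1.004 nats.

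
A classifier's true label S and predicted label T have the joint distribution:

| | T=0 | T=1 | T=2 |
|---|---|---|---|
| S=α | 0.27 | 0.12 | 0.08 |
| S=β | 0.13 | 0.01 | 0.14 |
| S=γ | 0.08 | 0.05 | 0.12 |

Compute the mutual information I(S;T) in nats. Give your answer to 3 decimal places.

Marginals: p(S) = (0.4700, 0.2800, 0.2500), p(T) = (0.4800, 0.1800, 0.3400).
I(S;T) = Σ p(x,y)·ln[p(x,y)/(p(x)p(y))].
  (α,0): 0.27·ln(1.1968) = 0.0485
  (α,1): 0.12·ln(1.4184) = 0.0419
  (α,2): 0.08·ln(0.5006) = -0.0554
  (β,0): 0.13·ln(0.9673) = -0.0043
  (β,1): 0.01·ln(0.1984) = -0.0162
  (β,2): 0.14·ln(1.4706) = 0.0540
  (γ,0): 0.08·ln(0.6667) = -0.0324
  (γ,1): 0.05·ln(1.1111) = 0.0053
  (γ,2): 0.12·ln(1.4118) = 0.0414
Sum = 0.083 nats.

0.083 nats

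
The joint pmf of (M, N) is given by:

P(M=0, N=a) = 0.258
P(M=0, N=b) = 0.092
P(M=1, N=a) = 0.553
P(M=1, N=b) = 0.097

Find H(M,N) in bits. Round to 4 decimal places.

H(M,N) = −Σ p(x,y)·log₂ p(x,y) over all 4 cells.
  cell (0,a): −0.258·log₂0.258 = 0.50428
  cell (0,b): −0.092·log₂0.092 = 0.31668
  cell (1,a): −0.553·log₂0.553 = 0.47262
  cell (1,b): −0.097·log₂0.097 = 0.32649
Sum = 1.6201 bits.

1.6201 bits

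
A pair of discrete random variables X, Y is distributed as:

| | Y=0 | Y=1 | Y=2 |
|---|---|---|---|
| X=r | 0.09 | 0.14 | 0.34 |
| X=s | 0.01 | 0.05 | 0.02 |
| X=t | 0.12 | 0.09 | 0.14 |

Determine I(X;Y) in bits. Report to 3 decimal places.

0.067 bits

Marginals: p(X) = (0.5700, 0.0800, 0.3500), p(Y) = (0.2200, 0.2800, 0.5000).
I(X;Y) = Σ p(x,y)·log₂[p(x,y)/(p(x)p(y))].
  (r,0): 0.09·log₂(0.7177) = -0.0431
  (r,1): 0.14·log₂(0.8772) = -0.0265
  (r,2): 0.34·log₂(1.1930) = 0.0866
  (s,0): 0.01·log₂(0.5682) = -0.0082
  (s,1): 0.05·log₂(2.2321) = 0.0579
  (s,2): 0.02·log₂(0.5000) = -0.0200
  (t,0): 0.12·log₂(1.5584) = 0.0768
  (t,1): 0.09·log₂(0.9184) = -0.0111
  (t,2): 0.14·log₂(0.8000) = -0.0451
Sum = 0.067 bits.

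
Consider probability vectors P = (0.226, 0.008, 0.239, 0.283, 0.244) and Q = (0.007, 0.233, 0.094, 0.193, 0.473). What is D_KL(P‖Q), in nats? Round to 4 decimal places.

D(P‖Q) = Σ p·ln(p/q).
  0.226·ln(0.226/0.007) = 0.78527
  0.008·ln(0.008/0.233) = -0.02697
  0.239·ln(0.239/0.094) = 0.22303
  0.283·ln(0.283/0.193) = 0.10832
  0.244·ln(0.244/0.473) = -0.16151
D(P‖Q) = 0.9281 nats.

0.9281 nats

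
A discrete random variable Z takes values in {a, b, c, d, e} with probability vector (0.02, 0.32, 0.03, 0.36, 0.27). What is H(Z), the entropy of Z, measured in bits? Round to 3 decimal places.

H(Z) = −Σ p·log₂ p.
  −(0.02)·log₂(0.02) = 0.1129
  −(0.32)·log₂(0.32) = 0.5260
  −(0.03)·log₂(0.03) = 0.1518
  −(0.36)·log₂(0.36) = 0.5306
  −(0.27)·log₂(0.27) = 0.5100
Sum: 0.1129 + 0.5260 + 0.1518 + 0.5306 + 0.5100 = 1.831 bits.

1.831 bits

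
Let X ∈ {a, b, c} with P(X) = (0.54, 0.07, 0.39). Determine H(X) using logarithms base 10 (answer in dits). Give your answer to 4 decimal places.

0.3848 dits

H(X) = −Σ p·log₁₀ p.
  −(0.54)·log₁₀(0.54) = 0.14451
  −(0.07)·log₁₀(0.07) = 0.08084
  −(0.39)·log₁₀(0.39) = 0.15948
Sum: 0.14451 + 0.08084 + 0.15948 = 0.3848 dits.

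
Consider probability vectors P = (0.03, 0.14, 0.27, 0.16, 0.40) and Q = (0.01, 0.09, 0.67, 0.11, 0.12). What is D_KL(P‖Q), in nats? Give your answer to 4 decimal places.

0.3910 nats

D(P‖Q) = Σ p·ln(p/q).
  0.03·ln(0.03/0.01) = 0.03296
  0.14·ln(0.14/0.09) = 0.06186
  0.27·ln(0.27/0.67) = -0.24539
  0.16·ln(0.16/0.11) = 0.05995
  0.40·ln(0.40/0.12) = 0.48159
D(P‖Q) = 0.3910 nats.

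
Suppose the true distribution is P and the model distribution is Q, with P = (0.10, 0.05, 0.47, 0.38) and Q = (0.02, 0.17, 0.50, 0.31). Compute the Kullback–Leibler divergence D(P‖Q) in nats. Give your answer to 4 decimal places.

D(P‖Q) = Σ p·ln(p/q).
  0.10·ln(0.10/0.02) = 0.16094
  0.05·ln(0.05/0.17) = -0.06119
  0.47·ln(0.47/0.50) = -0.02908
  0.38·ln(0.38/0.31) = 0.07737
D(P‖Q) = 0.1480 nats.

0.1480 nats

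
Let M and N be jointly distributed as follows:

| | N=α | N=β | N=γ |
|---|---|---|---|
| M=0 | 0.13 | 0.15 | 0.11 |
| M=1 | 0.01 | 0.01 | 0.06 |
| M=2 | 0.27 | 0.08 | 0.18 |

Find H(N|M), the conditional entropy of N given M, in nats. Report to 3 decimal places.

1.012 nats

Chain rule: H(N|M) = H(M,N) − H(M).
Marginals: p(M) = (0.3900, 0.0800, 0.5300), p(N) = (0.4100, 0.2400, 0.3500).
H(M,N) = 1.9177 nats; H(M) = 0.9058 nats.
H(N|M) = 1.9177 − 0.9058 = 1.012 nats.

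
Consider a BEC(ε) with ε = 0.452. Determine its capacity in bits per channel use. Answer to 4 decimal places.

0.5480 bits

Binary erasure channel: capacity C = 1 − ε.
C = 1 − 0.452 = 0.5480 bits per channel use.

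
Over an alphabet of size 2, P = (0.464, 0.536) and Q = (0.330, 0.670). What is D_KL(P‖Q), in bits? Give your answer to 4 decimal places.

D(P‖Q) = Σ p·log₂(p/q).
  0.464·log₂(0.464/0.330) = 0.22813
  0.536·log₂(0.536/0.670) = -0.17255
D(P‖Q) = 0.0556 bits.

0.0556 bits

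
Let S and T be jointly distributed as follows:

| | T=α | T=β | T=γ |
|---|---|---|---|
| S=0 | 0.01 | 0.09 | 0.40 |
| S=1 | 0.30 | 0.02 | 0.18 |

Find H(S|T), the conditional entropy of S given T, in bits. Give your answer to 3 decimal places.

0.657 bits

Marginals: p(S) = (0.5000, 0.5000), p(T) = (0.3100, 0.1100, 0.5800).
H(S|T) = Σ p(T) · H(S|T=·).
  T=α: p=0.3100, H(S|T=α) = 0.2056
  T=β: p=0.1100, H(S|T=β) = 0.6840
  T=γ: p=0.5800, H(S|T=γ) = 0.8936
Weighted sum = 0.657 bits.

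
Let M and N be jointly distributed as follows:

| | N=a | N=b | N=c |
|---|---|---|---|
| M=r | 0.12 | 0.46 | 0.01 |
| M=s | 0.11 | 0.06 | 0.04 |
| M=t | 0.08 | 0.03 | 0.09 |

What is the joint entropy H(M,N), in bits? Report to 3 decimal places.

2.484 bits

H(M,N) = −Σ p(x,y)·log₂ p(x,y) over all 9 cells.
  cell (r,a): −0.12·log₂0.12 = 0.3671
  cell (r,b): −0.46·log₂0.46 = 0.5153
  cell (r,c): −0.01·log₂0.01 = 0.0664
  cell (s,a): −0.11·log₂0.11 = 0.3503
  cell (s,b): −0.06·log₂0.06 = 0.2435
  cell (s,c): −0.04·log₂0.04 = 0.1858
  cell (t,a): −0.08·log₂0.08 = 0.2915
  cell (t,b): −0.03·log₂0.03 = 0.1518
  cell (t,c): −0.09·log₂0.09 = 0.3127
Sum = 2.484 bits.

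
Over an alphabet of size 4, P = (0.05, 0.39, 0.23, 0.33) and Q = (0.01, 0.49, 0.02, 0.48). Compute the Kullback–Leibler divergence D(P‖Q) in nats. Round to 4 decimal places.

0.4295 nats

D(P‖Q) = Σ p·ln(p/q).
  0.05·ln(0.05/0.01) = 0.08047
  0.39·ln(0.39/0.49) = -0.08902
  0.23·ln(0.23/0.02) = 0.56174
  0.33·ln(0.33/0.48) = -0.12365
D(P‖Q) = 0.4295 nats.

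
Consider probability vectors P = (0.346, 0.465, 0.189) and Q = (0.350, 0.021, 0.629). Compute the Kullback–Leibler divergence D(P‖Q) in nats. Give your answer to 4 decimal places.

1.2091 nats

D(P‖Q) = Σ p·ln(p/q).
  0.346·ln(0.346/0.350) = -0.00398
  0.465·ln(0.465/0.021) = 1.44034
  0.189·ln(0.189/0.629) = -0.22725
D(P‖Q) = 1.2091 nats.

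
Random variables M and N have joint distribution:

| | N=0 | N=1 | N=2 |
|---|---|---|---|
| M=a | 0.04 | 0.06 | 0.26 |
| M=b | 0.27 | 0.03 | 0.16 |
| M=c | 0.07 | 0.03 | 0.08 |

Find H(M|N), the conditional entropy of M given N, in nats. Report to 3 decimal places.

Chain rule: H(M|N) = H(M,N) − H(N).
Marginals: p(M) = (0.3600, 0.4600, 0.1800), p(N) = (0.3800, 0.1200, 0.5000).
H(M,N) = 1.8931 nats; H(N) = 0.9687 nats.
H(M|N) = 1.8931 − 0.9687 = 0.924 nats.

0.924 nats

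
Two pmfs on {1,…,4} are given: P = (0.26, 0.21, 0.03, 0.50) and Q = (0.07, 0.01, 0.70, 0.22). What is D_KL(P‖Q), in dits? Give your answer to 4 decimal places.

D(P‖Q) = Σ p·log₁₀(p/q).
  0.26·log₁₀(0.26/0.07) = 0.14817
  0.21·log₁₀(0.21/0.01) = 0.27767
  0.03·log₁₀(0.03/0.70) = -0.04104
  0.50·log₁₀(0.50/0.22) = 0.17827
D(P‖Q) = 0.5631 dits.

0.5631 dits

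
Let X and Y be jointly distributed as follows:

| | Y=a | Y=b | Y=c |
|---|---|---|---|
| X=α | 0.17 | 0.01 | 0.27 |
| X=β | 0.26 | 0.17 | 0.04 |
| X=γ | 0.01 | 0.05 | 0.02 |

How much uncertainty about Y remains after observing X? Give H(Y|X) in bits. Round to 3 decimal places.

Chain rule: H(Y|X) = H(X,Y) − H(X).
Marginals: p(X) = (0.4500, 0.4700, 0.0800), p(Y) = (0.4400, 0.2300, 0.3300).
H(X,Y) = 2.5321 bits; H(X) = 1.3219 bits.
H(Y|X) = 2.5321 − 1.3219 = 1.210 bits.

1.210 bits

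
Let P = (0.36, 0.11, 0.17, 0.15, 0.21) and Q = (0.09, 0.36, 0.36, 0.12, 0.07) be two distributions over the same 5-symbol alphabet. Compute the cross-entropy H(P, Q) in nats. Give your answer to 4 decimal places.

2.0294 nats

H(P,Q) = −Σ p·ln q.
  −0.36·ln(0.09) = 0.86686
  −0.11·ln(0.36) = 0.11238
  −0.17·ln(0.36) = 0.17368
  −0.15·ln(0.12) = 0.31804
  −0.21·ln(0.07) = 0.55844
H(P,Q) = 2.0294 nats.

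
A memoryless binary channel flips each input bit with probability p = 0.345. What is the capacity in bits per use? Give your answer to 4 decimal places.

0.0705 bits

Binary symmetric channel: C = 1 − h₂(ε) where h₂ is the binary entropy function.
h₂(0.345) = −0.345·log₂0.345 − 0.655·log₂0.655 = 0.9295.
C = 1 − 0.9295 = 0.0705 bits per channel use.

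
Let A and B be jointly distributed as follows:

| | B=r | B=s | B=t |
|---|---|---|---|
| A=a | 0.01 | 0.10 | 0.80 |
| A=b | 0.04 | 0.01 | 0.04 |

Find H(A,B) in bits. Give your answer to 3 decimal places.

H(A,B) = −Σ p(x,y)·log₂ p(x,y) over all 6 cells.
  cell (a,r): −0.01·log₂0.01 = 0.0664
  cell (a,s): −0.10·log₂0.10 = 0.3322
  cell (a,t): −0.80·log₂0.80 = 0.2575
  cell (b,r): −0.04·log₂0.04 = 0.1858
  cell (b,s): −0.01·log₂0.01 = 0.0664
  cell (b,t): −0.04·log₂0.04 = 0.1858
Sum = 1.094 bits.

1.094 bits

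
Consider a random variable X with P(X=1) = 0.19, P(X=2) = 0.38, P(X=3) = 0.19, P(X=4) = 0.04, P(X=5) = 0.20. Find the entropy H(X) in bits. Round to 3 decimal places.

2.091 bits

H(X) = −Σ p·log₂ p.
  −(0.19)·log₂(0.19) = 0.4552
  −(0.38)·log₂(0.38) = 0.5305
  −(0.19)·log₂(0.19) = 0.4552
  −(0.04)·log₂(0.04) = 0.1858
  −(0.20)·log₂(0.20) = 0.4644
Sum: 0.4552 + 0.5305 + 0.4552 + 0.1858 + 0.4644 = 2.091 bits.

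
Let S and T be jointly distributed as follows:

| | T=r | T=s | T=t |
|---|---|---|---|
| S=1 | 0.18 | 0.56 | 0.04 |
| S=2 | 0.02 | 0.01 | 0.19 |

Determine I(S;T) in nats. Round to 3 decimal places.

0.305 nats

Marginals: p(S) = (0.7800, 0.2200), p(T) = (0.2000, 0.5700, 0.2300).
I(S;T) = H(S) + H(T) − H(S,T).
H(S) = 0.5269, H(T) = 0.9803, H(S,T) = 1.2019.
I(S;T) = 0.5269 + 0.9803 − 1.2019 = 0.305 nats.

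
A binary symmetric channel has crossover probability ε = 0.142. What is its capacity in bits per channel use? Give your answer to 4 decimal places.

Binary symmetric channel: C = 1 − h₂(ε) where h₂ is the binary entropy function.
h₂(0.142) = −0.142·log₂0.142 − 0.858·log₂0.858 = 0.5895.
C = 1 − 0.5895 = 0.4105 bits per channel use.

0.4105 bits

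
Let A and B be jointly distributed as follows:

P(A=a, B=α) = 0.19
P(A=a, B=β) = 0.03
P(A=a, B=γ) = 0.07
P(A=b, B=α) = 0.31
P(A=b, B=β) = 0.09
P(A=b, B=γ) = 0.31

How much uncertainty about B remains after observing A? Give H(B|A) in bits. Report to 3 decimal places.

Chain rule: H(B|A) = H(A,B) − H(A).
Marginals: p(A) = (0.2900, 0.7100), p(B) = (0.5000, 0.1200, 0.3800).
H(A,B) = 2.2358 bits; H(A) = 0.8687 bits.
H(B|A) = 2.2358 − 0.8687 = 1.367 bits.

1.367 bits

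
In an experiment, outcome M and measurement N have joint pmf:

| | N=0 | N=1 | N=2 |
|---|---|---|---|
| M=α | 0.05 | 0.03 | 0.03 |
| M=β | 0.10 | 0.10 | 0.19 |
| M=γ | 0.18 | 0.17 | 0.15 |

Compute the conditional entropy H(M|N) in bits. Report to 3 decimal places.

Chain rule: H(M|N) = H(M,N) − H(N).
Marginals: p(M) = (0.1100, 0.3900, 0.5000), p(N) = (0.3300, 0.3000, 0.3700).
H(M,N) = 2.9297 bits; H(N) = 1.5796 bits.
H(M|N) = 2.9297 − 1.5796 = 1.350 bits.

1.350 bits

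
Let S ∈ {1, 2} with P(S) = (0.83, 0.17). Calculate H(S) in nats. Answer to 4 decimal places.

H(S) = −Σ p·ln p.
  −(0.83)·ln(0.83) = 0.15465
  −(0.17)·ln(0.17) = 0.30123
Sum: 0.15465 + 0.30123 = 0.4559 nats.

0.4559 nats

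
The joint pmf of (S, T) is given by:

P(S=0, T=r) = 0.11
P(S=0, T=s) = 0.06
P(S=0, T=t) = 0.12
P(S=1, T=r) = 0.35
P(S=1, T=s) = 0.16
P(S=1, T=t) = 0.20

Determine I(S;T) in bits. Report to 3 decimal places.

Marginals: p(S) = (0.2900, 0.7100), p(T) = (0.4600, 0.2200, 0.3200).
I(S;T) = Σ p(x,y)·log₂[p(x,y)/(p(x)p(y))].
  (0,r): 0.11·log₂(0.8246) = -0.0306
  (0,s): 0.06·log₂(0.9404) = -0.0053
  (0,t): 0.12·log₂(1.2931) = 0.0445
  (1,r): 0.35·log₂(1.0716) = 0.0349
  (1,s): 0.16·log₂(1.0243) = 0.0055
  (1,t): 0.20·log₂(0.8803) = -0.0368
Sum = 0.012 bits.

0.012 bits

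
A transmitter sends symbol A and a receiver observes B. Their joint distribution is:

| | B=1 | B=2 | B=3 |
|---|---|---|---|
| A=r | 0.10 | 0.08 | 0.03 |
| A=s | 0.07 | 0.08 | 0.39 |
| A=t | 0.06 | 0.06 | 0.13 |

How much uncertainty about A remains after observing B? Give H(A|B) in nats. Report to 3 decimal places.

0.896 nats

Chain rule: H(A|B) = H(A,B) − H(B).
Marginals: p(A) = (0.2100, 0.5400, 0.2500), p(B) = (0.2300, 0.2200, 0.5500).
H(A,B) = 1.8958 nats; H(B) = 0.9999 nats.
H(A|B) = 1.8958 − 0.9999 = 0.896 nats.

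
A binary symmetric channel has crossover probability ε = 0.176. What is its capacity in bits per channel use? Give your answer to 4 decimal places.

0.3288 bits

Binary symmetric channel: C = 1 − h₂(ε) where h₂ is the binary entropy function.
h₂(0.176) = −0.176·log₂0.176 − 0.824·log₂0.824 = 0.6712.
C = 1 − 0.6712 = 0.3288 bits per channel use.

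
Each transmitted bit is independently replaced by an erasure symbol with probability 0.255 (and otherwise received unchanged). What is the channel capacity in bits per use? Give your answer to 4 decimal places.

Binary erasure channel: capacity C = 1 − ε.
C = 1 − 0.255 = 0.7450 bits per channel use.

0.7450 bits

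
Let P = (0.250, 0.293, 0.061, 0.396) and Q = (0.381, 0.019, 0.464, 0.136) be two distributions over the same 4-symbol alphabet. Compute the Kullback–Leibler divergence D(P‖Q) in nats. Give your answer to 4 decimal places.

D(P‖Q) = Σ p·ln(p/q).
  0.250·ln(0.250/0.381) = -0.10533
  0.293·ln(0.293/0.019) = 0.80157
  0.061·ln(0.061/0.464) = -0.12377
  0.396·ln(0.396/0.136) = 0.42323
D(P‖Q) = 0.9957 nats.

0.9957 nats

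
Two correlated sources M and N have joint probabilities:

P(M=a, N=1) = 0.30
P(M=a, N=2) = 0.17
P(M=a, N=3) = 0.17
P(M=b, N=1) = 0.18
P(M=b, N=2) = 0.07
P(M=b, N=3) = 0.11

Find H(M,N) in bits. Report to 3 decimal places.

H(M,N) = −Σ p(x,y)·log₂ p(x,y) over all 6 cells.
  cell (a,1): −0.30·log₂0.30 = 0.5211
  cell (a,2): −0.17·log₂0.17 = 0.4346
  cell (a,3): −0.17·log₂0.17 = 0.4346
  cell (b,1): −0.18·log₂0.18 = 0.4453
  cell (b,2): −0.07·log₂0.07 = 0.2686
  cell (b,3): −0.11·log₂0.11 = 0.3503
Sum = 2.454 bits.

2.454 bits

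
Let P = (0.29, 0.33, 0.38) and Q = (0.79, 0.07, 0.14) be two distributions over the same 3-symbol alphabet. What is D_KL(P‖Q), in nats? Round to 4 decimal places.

D(P‖Q) = Σ p·ln(p/q).
  0.29·ln(0.29/0.79) = -0.29062
  0.33·ln(0.33/0.07) = 0.51170
  0.38·ln(0.38/0.14) = 0.37944
D(P‖Q) = 0.6005 nats.

0.6005 nats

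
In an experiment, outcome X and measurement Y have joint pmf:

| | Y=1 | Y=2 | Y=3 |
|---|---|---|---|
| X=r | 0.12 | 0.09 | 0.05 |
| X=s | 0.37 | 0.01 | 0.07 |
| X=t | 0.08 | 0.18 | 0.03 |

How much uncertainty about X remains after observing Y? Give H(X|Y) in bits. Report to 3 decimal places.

1.263 bits

Chain rule: H(X|Y) = H(X,Y) − H(Y).
Marginals: p(X) = (0.2600, 0.4500, 0.2900), p(Y) = (0.5700, 0.2800, 0.1500).
H(X,Y) = 2.6501 bits; H(Y) = 1.3870 bits.
H(X|Y) = 2.6501 − 1.3870 = 1.263 bits.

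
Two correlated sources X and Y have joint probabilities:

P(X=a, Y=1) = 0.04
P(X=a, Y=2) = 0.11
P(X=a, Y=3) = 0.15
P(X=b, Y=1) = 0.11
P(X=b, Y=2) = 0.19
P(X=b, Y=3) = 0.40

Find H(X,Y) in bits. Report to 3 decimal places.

2.281 bits

H(X,Y) = −Σ p(x,y)·log₂ p(x,y) over all 6 cells.
  cell (a,1): −0.04·log₂0.04 = 0.1858
  cell (a,2): −0.11·log₂0.11 = 0.3503
  cell (a,3): −0.15·log₂0.15 = 0.4105
  cell (b,1): −0.11·log₂0.11 = 0.3503
  cell (b,2): −0.19·log₂0.19 = 0.4552
  cell (b,3): −0.40·log₂0.40 = 0.5288
Sum = 2.281 bits.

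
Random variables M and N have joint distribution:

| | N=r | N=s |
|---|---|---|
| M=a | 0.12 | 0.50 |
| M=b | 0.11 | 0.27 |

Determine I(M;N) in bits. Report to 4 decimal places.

Marginals: p(M) = (0.6200, 0.3800), p(N) = (0.2300, 0.7700).
I(M;N) = Σ p(x,y)·log₂[p(x,y)/(p(x)p(y))].
  (a,r): 0.12·log₂(0.8415) = -0.02987
  (a,s): 0.50·log₂(1.0473) = 0.03336
  (b,r): 0.11·log₂(1.2586) = 0.03650
  (b,s): 0.27·log₂(0.9228) = -0.03131
Sum = 0.0087 bits.

0.0087 bits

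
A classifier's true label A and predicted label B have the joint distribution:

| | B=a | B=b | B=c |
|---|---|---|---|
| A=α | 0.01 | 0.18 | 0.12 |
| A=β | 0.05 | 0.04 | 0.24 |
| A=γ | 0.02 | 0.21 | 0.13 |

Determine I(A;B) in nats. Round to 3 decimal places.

Marginals: p(A) = (0.3100, 0.3300, 0.3600), p(B) = (0.0800, 0.4300, 0.4900).
I(A;B) = H(A) + H(B) − H(A,B).
H(A) = 1.0967, H(B) = 0.9145, H(A,B) = 1.9014.
I(A;B) = 1.0967 + 0.9145 − 1.9014 = 0.110 nats.

0.110 nats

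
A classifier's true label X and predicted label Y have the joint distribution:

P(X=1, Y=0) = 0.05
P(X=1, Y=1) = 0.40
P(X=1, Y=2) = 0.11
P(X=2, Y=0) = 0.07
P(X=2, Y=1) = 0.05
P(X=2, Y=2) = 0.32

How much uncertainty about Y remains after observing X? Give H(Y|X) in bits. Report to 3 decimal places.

1.116 bits

Marginals: p(X) = (0.5600, 0.4400), p(Y) = (0.1200, 0.4500, 0.4300).
H(Y|X) = Σ p(X) · H(Y|X=·).
  X=1: p=0.5600, H(Y|X=1) = 1.1191
  X=2: p=0.4400, H(Y|X=2) = 1.1126
Weighted sum = 1.116 bits.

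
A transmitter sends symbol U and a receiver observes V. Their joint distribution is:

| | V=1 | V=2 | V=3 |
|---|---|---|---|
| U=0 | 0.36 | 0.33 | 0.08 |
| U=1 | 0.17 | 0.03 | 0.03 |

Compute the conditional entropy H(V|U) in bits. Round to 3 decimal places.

1.310 bits

Chain rule: H(V|U) = H(U,V) − H(U).
Marginals: p(U) = (0.7700, 0.2300), p(V) = (0.5300, 0.3600, 0.1100).
H(U,V) = 2.0881 bits; H(U) = 0.7780 bits.
H(V|U) = 2.0881 − 0.7780 = 1.310 bits.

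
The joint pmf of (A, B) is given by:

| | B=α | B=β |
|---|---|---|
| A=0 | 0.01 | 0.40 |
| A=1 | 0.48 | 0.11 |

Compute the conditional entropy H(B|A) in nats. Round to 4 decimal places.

0.3308 nats

Marginals: p(A) = (0.4100, 0.5900), p(B) = (0.4900, 0.5100).
H(B|A) = Σ p(A) · H(B|A=·).
  A=0: p=0.4100, H(B|A=0) = 0.1147
  A=1: p=0.5900, H(B|A=1) = 0.4810
Weighted sum = 0.3308 nats.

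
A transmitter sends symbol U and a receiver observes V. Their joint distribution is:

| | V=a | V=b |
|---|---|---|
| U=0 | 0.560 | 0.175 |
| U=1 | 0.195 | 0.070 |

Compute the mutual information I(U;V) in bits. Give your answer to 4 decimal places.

0.0005 bits

Marginals: p(U) = (0.7350, 0.2650), p(V) = (0.7550, 0.2450).
I(U;V) = Σ p(x,y)·log₂[p(x,y)/(p(x)p(y))].
  (0,a): 0.560·log₂(1.0091) = 0.00736
  (0,b): 0.175·log₂(0.9718) = -0.00722
  (1,a): 0.195·log₂(0.9746) = -0.00723
  (1,b): 0.070·log₂(1.0782) = 0.00760
Sum = 0.0005 bits.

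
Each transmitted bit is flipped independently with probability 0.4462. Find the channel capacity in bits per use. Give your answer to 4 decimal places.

Binary symmetric channel: C = 1 − h₂(ε) where h₂ is the binary entropy function.
h₂(0.4462) = −0.4462·log₂0.4462 − 0.5538·log₂0.5538 = 0.9916.
C = 1 − 0.9916 = 0.0084 bits per channel use.

0.0084 bits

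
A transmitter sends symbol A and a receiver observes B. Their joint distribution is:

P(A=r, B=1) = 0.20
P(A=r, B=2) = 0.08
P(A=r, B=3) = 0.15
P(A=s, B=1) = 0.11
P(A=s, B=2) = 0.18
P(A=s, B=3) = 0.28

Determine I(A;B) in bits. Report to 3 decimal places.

Marginals: p(A) = (0.4300, 0.5700), p(B) = (0.3100, 0.2600, 0.4300).
I(A;B) = Σ p(x,y)·log₂[p(x,y)/(p(x)p(y))].
  (r,1): 0.20·log₂(1.5004) = 0.1171
  (r,2): 0.08·log₂(0.7156) = -0.0386
  (r,3): 0.15·log₂(0.8112) = -0.0453
  (s,1): 0.11·log₂(0.6225) = -0.0752
  (s,2): 0.18·log₂(1.2146) = 0.0505
  (s,3): 0.28·log₂(1.1424) = 0.0538
Sum = 0.062 bits.

0.062 bits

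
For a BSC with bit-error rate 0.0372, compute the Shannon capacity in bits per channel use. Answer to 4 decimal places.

Binary symmetric channel: C = 1 − h₂(ε) where h₂ is the binary entropy function.
h₂(0.0372) = −0.0372·log₂0.0372 − 0.9628·log₂0.9628 = 0.2293.
C = 1 − 0.2293 = 0.7707 bits per channel use.

0.7707 bits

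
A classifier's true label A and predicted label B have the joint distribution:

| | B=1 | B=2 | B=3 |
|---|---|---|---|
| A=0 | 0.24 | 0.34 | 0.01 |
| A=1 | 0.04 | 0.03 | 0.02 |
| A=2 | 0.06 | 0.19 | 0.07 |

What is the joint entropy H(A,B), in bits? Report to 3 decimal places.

H(A,B) = −Σ p(x,y)·log₂ p(x,y) over all 9 cells.
  cell (0,1): −0.24·log₂0.24 = 0.4941
  cell (0,2): −0.34·log₂0.34 = 0.5292
  cell (0,3): −0.01·log₂0.01 = 0.0664
  cell (1,1): −0.04·log₂0.04 = 0.1858
  cell (1,2): −0.03·log₂0.03 = 0.1518
  cell (1,3): −0.02·log₂0.02 = 0.1129
  cell (2,1): −0.06·log₂0.06 = 0.2435
  cell (2,2): −0.19·log₂0.19 = 0.4552
  cell (2,3): −0.07·log₂0.07 = 0.2686
Sum = 2.507 bits.

2.507 bits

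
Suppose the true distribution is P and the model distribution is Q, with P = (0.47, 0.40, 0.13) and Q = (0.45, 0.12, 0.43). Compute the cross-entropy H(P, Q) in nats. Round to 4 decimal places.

1.3331 nats

H(P,Q) = −Σ p·ln q.
  −0.47·ln(0.45) = 0.37530
  −0.40·ln(0.12) = 0.84811
  −0.13·ln(0.43) = 0.10972
H(P,Q) = 1.3331 nats.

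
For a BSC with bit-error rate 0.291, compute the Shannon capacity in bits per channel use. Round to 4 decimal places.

0.1300 bits

Binary symmetric channel: C = 1 − h₂(ε) where h₂ is the binary entropy function.
h₂(0.291) = −0.291·log₂0.291 − 0.709·log₂0.709 = 0.8700.
C = 1 − 0.8700 = 0.1300 bits per channel use.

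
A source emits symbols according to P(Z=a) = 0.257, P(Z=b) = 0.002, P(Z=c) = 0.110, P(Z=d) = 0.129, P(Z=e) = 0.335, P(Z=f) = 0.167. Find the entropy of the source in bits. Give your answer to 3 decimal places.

2.213 bits

H(Z) = −Σ p·log₂ p.
  −(0.257)·log₂(0.257) = 0.5038
  −(0.002)·log₂(0.002) = 0.0179
  −(0.110)·log₂(0.110) = 0.3503
  −(0.129)·log₂(0.129) = 0.3811
  −(0.335)·log₂(0.335) = 0.5286
  −(0.167)·log₂(0.167) = 0.4312
Sum: 0.5038 + 0.0179 + 0.3503 + 0.3811 + 0.5286 + 0.4312 = 2.213 bits.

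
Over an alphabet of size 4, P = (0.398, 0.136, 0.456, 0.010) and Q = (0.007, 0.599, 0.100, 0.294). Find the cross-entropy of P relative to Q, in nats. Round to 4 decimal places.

3.1067 nats

H(P,Q) = −Σ p·ln q.
  −0.398·ln(0.007) = 1.97481
  −0.136·ln(0.599) = 0.06970
  −0.456·ln(0.100) = 1.04998
  −0.010·ln(0.294) = 0.01224
H(P,Q) = 3.1067 nats.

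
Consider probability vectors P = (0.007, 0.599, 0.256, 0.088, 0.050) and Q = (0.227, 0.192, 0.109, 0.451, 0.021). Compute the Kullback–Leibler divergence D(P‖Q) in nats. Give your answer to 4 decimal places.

0.7753 nats

D(P‖Q) = Σ p·ln(p/q).
  0.007·ln(0.007/0.227) = -0.02435
  0.599·ln(0.599/0.192) = 0.68152
  0.256·ln(0.256/0.109) = 0.21858
  0.088·ln(0.088/0.451) = -0.14380
  0.050·ln(0.050/0.021) = 0.04338
D(P‖Q) = 0.7753 nats.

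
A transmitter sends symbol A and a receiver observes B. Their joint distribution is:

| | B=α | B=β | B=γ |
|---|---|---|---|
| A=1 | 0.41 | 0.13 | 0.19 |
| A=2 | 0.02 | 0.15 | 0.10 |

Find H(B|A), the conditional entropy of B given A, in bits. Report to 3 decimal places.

1.379 bits

Chain rule: H(B|A) = H(A,B) − H(A).
Marginals: p(A) = (0.7300, 0.2700), p(B) = (0.4300, 0.2800, 0.2900).
H(A,B) = 2.2209 bits; H(A) = 0.8415 bits.
H(B|A) = 2.2209 − 0.8415 = 1.379 bits.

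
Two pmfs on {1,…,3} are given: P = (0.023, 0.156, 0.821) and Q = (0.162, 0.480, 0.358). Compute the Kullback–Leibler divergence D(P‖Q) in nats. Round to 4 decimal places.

0.4612 nats

D(P‖Q) = Σ p·ln(p/q).
  0.023·ln(0.023/0.162) = -0.04490
  0.156·ln(0.156/0.480) = -0.17533
  0.821·ln(0.821/0.358) = 0.68142
D(P‖Q) = 0.4612 nats.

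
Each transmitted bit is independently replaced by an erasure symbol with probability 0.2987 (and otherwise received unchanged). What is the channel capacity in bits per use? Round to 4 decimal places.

Binary erasure channel: capacity C = 1 − ε.
C = 1 − 0.2987 = 0.7013 bits per channel use.

0.7013 bits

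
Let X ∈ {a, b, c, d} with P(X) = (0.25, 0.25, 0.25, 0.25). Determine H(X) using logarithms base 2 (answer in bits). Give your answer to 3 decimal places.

2.000 bits

H(X) = −Σ p·log₂ p.
  −(0.25)·log₂(0.25) = 0.5000
  −(0.25)·log₂(0.25) = 0.5000
  −(0.25)·log₂(0.25) = 0.5000
  −(0.25)·log₂(0.25) = 0.5000
Sum: 0.5000 + 0.5000 + 0.5000 + 0.5000 = 2.000 bits.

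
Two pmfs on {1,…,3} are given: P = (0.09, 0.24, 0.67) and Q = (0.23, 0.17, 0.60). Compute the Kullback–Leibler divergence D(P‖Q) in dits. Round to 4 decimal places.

0.0314 dits

D(P‖Q) = Σ p·log₁₀(p/q).
  0.09·log₁₀(0.09/0.23) = -0.03667
  0.24·log₁₀(0.24/0.17) = 0.03594
  0.67·log₁₀(0.67/0.60) = 0.03211
D(P‖Q) = 0.0314 dits.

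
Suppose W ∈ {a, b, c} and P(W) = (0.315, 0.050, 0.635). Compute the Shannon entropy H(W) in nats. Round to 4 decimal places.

H(W) = −Σ p·ln p.
  −(0.315)·ln(0.315) = 0.36388
  −(0.050)·ln(0.050) = 0.14979
  −(0.635)·ln(0.635) = 0.28837
Sum: 0.36388 + 0.14979 + 0.28837 = 0.8020 nats.

0.8020 nats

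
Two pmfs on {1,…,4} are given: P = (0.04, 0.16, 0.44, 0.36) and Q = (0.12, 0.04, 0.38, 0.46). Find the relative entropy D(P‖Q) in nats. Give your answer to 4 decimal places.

D(P‖Q) = Σ p·ln(p/q).
  0.04·ln(0.04/0.12) = -0.04394
  0.16·ln(0.16/0.04) = 0.22181
  0.44·ln(0.44/0.38) = 0.06451
  0.36·ln(0.36/0.46) = -0.08824
D(P‖Q) = 0.1541 nats.

0.1541 nats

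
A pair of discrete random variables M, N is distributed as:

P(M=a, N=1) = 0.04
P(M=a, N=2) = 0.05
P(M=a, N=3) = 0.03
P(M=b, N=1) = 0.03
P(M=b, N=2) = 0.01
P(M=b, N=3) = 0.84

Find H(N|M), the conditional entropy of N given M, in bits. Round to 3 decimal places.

Marginals: p(M) = (0.1200, 0.8800), p(N) = (0.0700, 0.0600, 0.8700).
H(N|M) = Σ p(M) · H(N|M=·).
  M=a: p=0.1200, H(N|M=a) = 1.5546
  M=b: p=0.8800, H(N|M=b) = 0.3036
Weighted sum = 0.454 bits.

0.454 bits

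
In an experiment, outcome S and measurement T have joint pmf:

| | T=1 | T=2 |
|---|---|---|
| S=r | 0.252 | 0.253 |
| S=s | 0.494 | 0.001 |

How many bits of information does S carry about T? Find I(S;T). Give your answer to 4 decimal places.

Marginals: p(S) = (0.5050, 0.4950), p(T) = (0.7460, 0.2540).
I(S;T) = Σ p(x,y)·log₂[p(x,y)/(p(x)p(y))].
  (r,1): 0.252·log₂(0.6689) = -0.14619
  (r,2): 0.253·log₂(1.9724) = 0.24793
  (s,1): 0.494·log₂(1.3378) = 0.20740
  (s,2): 0.001·log₂(0.0080) = -0.00697
Sum = 0.3022 bits.

0.3022 bits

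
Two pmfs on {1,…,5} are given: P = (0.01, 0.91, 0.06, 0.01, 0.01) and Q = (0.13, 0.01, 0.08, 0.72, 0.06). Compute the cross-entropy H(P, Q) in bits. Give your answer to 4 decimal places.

H(P,Q) = −Σ p·log₂ q.
  −0.01·log₂(0.13) = 0.02943
  −0.91·log₂(0.01) = 6.04591
  −0.06·log₂(0.08) = 0.21863
  −0.01·log₂(0.72) = 0.00474
  −0.01·log₂(0.06) = 0.04059
H(P,Q) = 6.3393 bits.

6.3393 bits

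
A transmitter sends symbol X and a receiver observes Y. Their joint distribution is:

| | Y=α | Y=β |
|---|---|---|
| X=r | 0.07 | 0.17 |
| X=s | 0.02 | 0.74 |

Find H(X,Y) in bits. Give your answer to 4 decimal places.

H(X,Y) = −Σ p(x,y)·log₂ p(x,y) over all 4 cells.
  cell (r,α): −0.07·log₂0.07 = 0.26856
  cell (r,β): −0.17·log₂0.17 = 0.43459
  cell (s,α): −0.02·log₂0.02 = 0.11288
  cell (s,β): −0.74·log₂0.74 = 0.32146
Sum = 1.1375 bits.

1.1375 bits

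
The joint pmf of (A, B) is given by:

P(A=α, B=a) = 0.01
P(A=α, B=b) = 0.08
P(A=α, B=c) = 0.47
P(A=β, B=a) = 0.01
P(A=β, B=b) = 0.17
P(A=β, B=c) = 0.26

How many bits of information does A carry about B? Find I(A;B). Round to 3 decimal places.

Marginals: p(A) = (0.5600, 0.4400), p(B) = (0.0200, 0.2500, 0.7300).
I(A;B) = Σ p(x,y)·log₂[p(x,y)/(p(x)p(y))].
  (α,a): 0.01·log₂(0.8929) = -0.0016
  (α,b): 0.08·log₂(0.5714) = -0.0646
  (α,c): 0.47·log₂(1.1497) = 0.0946
  (β,a): 0.01·log₂(1.1364) = 0.0018
  (β,b): 0.17·log₂(1.5455) = 0.1068
  (β,c): 0.26·log₂(0.8095) = -0.0793
Sum = 0.058 bits.

0.058 bits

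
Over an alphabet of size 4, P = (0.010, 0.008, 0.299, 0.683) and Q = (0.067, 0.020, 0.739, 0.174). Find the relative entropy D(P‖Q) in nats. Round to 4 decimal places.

0.6371 nats

D(P‖Q) = Σ p·ln(p/q).
  0.010·ln(0.010/0.067) = -0.01902
  0.008·ln(0.008/0.020) = -0.00733
  0.299·ln(0.299/0.739) = -0.27055
  0.683·ln(0.683/0.174) = 0.93396
D(P‖Q) = 0.6371 nats.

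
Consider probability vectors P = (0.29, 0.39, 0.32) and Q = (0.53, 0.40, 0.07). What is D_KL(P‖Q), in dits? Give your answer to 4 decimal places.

D(P‖Q) = Σ p·log₁₀(p/q).
  0.29·log₁₀(0.29/0.53) = -0.07594
  0.39·log₁₀(0.39/0.40) = -0.00429
  0.32·log₁₀(0.32/0.07) = 0.21122
D(P‖Q) = 0.1310 dits.

0.1310 dits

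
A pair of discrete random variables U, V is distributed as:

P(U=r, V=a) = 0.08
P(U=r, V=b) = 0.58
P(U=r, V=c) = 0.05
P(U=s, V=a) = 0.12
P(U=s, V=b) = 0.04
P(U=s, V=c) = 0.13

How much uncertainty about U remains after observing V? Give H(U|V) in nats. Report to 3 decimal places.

0.389 nats

Marginals: p(U) = (0.7100, 0.2900), p(V) = (0.2000, 0.6200, 0.1800).
H(U|V) = Σ p(V) · H(U|V=·).
  V=a: p=0.2000, H(U|V=a) = 0.6730
  V=b: p=0.6200, H(U|V=b) = 0.2392
  V=c: p=0.1800, H(U|V=c) = 0.5908
Weighted sum = 0.389 nats.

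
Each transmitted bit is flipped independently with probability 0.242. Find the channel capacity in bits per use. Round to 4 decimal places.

Binary symmetric channel: C = 1 − h₂(ε) where h₂ is the binary entropy function.
h₂(0.242) = −0.242·log₂0.242 − 0.758·log₂0.758 = 0.7984.
C = 1 − 0.7984 = 0.2016 bits per channel use.

0.2016 bits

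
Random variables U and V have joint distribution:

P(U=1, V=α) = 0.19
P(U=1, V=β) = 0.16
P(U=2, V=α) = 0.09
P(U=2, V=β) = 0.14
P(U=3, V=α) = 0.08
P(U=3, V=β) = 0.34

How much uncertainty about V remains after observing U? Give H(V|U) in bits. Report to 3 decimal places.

0.865 bits

Chain rule: H(V|U) = H(U,V) − H(U).
Marginals: p(U) = (0.3500, 0.2300, 0.4200), p(V) = (0.3600, 0.6400).
H(U,V) = 2.4087 bits; H(U) = 1.5434 bits.
H(V|U) = 2.4087 − 1.5434 = 0.865 bits.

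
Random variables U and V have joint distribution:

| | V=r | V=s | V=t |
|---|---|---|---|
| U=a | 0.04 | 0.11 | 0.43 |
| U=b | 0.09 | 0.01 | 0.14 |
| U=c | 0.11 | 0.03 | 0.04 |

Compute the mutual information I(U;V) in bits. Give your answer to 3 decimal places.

0.211 bits

Marginals: p(U) = (0.5800, 0.2400, 0.1800), p(V) = (0.2400, 0.1500, 0.6100).
I(U;V) = H(U) + H(V) − H(U,V).
H(U) = 1.3952, H(V) = 1.3397, H(U,V) = 2.5236.
I(U;V) = 1.3952 + 1.3397 − 2.5236 = 0.211 bits.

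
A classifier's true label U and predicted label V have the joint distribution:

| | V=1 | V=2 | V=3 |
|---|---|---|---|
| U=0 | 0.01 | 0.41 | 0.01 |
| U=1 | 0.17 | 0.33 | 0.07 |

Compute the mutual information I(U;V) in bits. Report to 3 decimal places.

Marginals: p(U) = (0.4300, 0.5700), p(V) = (0.1800, 0.7400, 0.0800).
I(U;V) = Σ p(x,y)·log₂[p(x,y)/(p(x)p(y))].
  (0,1): 0.01·log₂(0.1292) = -0.0295
  (0,2): 0.41·log₂(1.2885) = 0.1499
  (0,3): 0.01·log₂(0.2907) = -0.0178
  (1,1): 0.17·log₂(1.6569) = 0.1238
  (1,2): 0.33·log₂(0.7824) = -0.1169
  (1,3): 0.07·log₂(1.5351) = 0.0433
Sum = 0.153 bits.

0.153 bits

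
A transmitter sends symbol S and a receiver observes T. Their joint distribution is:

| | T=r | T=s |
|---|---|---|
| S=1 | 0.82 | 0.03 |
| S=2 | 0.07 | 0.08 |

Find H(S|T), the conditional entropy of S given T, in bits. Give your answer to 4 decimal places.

0.4467 bits

Marginals: p(S) = (0.8500, 0.1500), p(T) = (0.8900, 0.1100).
H(S|T) = Σ p(T) · H(S|T=·).
  T=r: p=0.8900, H(S|T=r) = 0.3974
  T=s: p=0.1100, H(S|T=s) = 0.8454
Weighted sum = 0.4467 bits.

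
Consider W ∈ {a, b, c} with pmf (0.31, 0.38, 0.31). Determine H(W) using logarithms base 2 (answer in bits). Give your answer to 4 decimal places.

H(W) = −Σ p·log₂ p.
  −(0.31)·log₂(0.31) = 0.52379
  −(0.38)·log₂(0.38) = 0.53045
  −(0.31)·log₂(0.31) = 0.52379
Sum: 0.52379 + 0.53045 + 0.52379 = 1.5780 bits.

1.5780 bits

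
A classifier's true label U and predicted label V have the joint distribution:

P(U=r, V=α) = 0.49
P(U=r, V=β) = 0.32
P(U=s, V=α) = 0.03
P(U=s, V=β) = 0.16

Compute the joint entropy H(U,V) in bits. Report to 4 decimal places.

1.6051 bits

H(U,V) = −Σ p(x,y)·log₂ p(x,y) over all 4 cells.
  cell (r,α): −0.49·log₂0.49 = 0.50428
  cell (r,β): −0.32·log₂0.32 = 0.52603
  cell (s,α): −0.03·log₂0.03 = 0.15177
  cell (s,β): −0.16·log₂0.16 = 0.42302
Sum = 1.6051 bits.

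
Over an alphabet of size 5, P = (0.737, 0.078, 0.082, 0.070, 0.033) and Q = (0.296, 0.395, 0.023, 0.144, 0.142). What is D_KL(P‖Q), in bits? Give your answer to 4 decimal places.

D(P‖Q) = Σ p·log₂(p/q).
  0.737·log₂(0.737/0.296) = 0.96994
  0.078·log₂(0.078/0.395) = -0.18254
  0.082·log₂(0.082/0.023) = 0.15039
  0.070·log₂(0.070/0.144) = -0.07284
  0.033·log₂(0.033/0.142) = -0.06948
D(P‖Q) = 0.7955 bits.

0.7955 bits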